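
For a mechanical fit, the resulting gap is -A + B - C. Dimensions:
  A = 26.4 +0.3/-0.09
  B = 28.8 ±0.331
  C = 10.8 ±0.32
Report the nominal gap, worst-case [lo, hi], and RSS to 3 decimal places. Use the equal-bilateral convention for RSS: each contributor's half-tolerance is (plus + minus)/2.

Stack each dimension's contribution:
  -A: nom -26.400 → Σnom=-26.400; wc +0.090/-0.300 → slack +0.090/-0.300; half-tol=0.195, Σhalf²=0.038025
  +B: nom +28.800 → Σnom=2.400; wc +0.331/-0.331 → slack +0.421/-0.631; half-tol=0.331, Σhalf²=0.147586
  -C: nom -10.800 → Σnom=-8.400; wc +0.320/-0.320 → slack +0.741/-0.951; half-tol=0.320, Σhalf²=0.249986
Nominal = -8.400. Worst-case = [-8.400 - 0.951, -8.400 + 0.741] = [-9.351, -7.659]. RSS = √0.249986 = 0.500.

nominal=-8.400 wc=[-9.351,-7.659] rss=0.500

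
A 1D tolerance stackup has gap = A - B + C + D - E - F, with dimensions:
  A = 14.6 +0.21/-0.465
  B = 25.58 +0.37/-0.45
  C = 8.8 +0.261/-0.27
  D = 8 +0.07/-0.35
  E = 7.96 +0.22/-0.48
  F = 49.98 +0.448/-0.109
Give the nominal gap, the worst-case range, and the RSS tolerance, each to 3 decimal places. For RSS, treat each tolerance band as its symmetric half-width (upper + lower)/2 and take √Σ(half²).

nominal=-52.120 wc=[-54.243,-50.540] rss=0.772

Stack each dimension's contribution:
  +A: nom +14.600 → Σnom=14.600; wc +0.210/-0.465 → slack +0.210/-0.465; half-tol=0.338, Σhalf²=0.113906
  -B: nom -25.580 → Σnom=-10.980; wc +0.450/-0.370 → slack +0.660/-0.835; half-tol=0.410, Σhalf²=0.282006
  +C: nom +8.800 → Σnom=-2.180; wc +0.261/-0.270 → slack +0.921/-1.105; half-tol=0.266, Σhalf²=0.352496
  +D: nom +8.000 → Σnom=5.820; wc +0.070/-0.350 → slack +0.991/-1.455; half-tol=0.210, Σhalf²=0.396596
  -E: nom -7.960 → Σnom=-2.140; wc +0.480/-0.220 → slack +1.471/-1.675; half-tol=0.350, Σhalf²=0.519096
  -F: nom -49.980 → Σnom=-52.120; wc +0.109/-0.448 → slack +1.580/-2.123; half-tol=0.279, Σhalf²=0.596659
Nominal = -52.120. Worst-case = [-52.120 - 2.123, -52.120 + 1.580] = [-54.243, -50.540]. RSS = √0.596659 = 0.772.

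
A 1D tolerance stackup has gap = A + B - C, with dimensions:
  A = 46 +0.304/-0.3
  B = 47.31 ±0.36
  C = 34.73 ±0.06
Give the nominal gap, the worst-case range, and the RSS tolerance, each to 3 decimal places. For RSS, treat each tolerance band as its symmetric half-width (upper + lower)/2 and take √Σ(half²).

Stack each dimension's contribution:
  +A: nom +46.000 → Σnom=46.000; wc +0.304/-0.300 → slack +0.304/-0.300; half-tol=0.302, Σhalf²=0.091204
  +B: nom +47.310 → Σnom=93.310; wc +0.360/-0.360 → slack +0.664/-0.660; half-tol=0.360, Σhalf²=0.220804
  -C: nom -34.730 → Σnom=58.580; wc +0.060/-0.060 → slack +0.724/-0.720; half-tol=0.060, Σhalf²=0.224404
Nominal = 58.580. Worst-case = [58.580 - 0.720, 58.580 + 0.724] = [57.860, 59.304]. RSS = √0.224404 = 0.474.

nominal=58.580 wc=[57.860,59.304] rss=0.474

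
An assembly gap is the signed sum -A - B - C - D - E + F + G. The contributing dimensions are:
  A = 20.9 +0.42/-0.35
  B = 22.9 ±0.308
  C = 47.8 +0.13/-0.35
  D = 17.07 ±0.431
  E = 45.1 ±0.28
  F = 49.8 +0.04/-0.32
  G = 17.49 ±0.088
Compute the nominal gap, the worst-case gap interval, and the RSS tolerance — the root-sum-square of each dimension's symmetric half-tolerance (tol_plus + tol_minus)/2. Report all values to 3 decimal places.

Stack each dimension's contribution:
  -A: nom -20.900 → Σnom=-20.900; wc +0.350/-0.420 → slack +0.350/-0.420; half-tol=0.385, Σhalf²=0.148225
  -B: nom -22.900 → Σnom=-43.800; wc +0.308/-0.308 → slack +0.658/-0.728; half-tol=0.308, Σhalf²=0.243089
  -C: nom -47.800 → Σnom=-91.600; wc +0.350/-0.130 → slack +1.008/-0.858; half-tol=0.240, Σhalf²=0.300689
  -D: nom -17.070 → Σnom=-108.670; wc +0.431/-0.431 → slack +1.439/-1.289; half-tol=0.431, Σhalf²=0.486450
  -E: nom -45.100 → Σnom=-153.770; wc +0.280/-0.280 → slack +1.719/-1.569; half-tol=0.280, Σhalf²=0.564850
  +F: nom +49.800 → Σnom=-103.970; wc +0.040/-0.320 → slack +1.759/-1.889; half-tol=0.180, Σhalf²=0.597250
  +G: nom +17.490 → Σnom=-86.480; wc +0.088/-0.088 → slack +1.847/-1.977; half-tol=0.088, Σhalf²=0.604994
Nominal = -86.480. Worst-case = [-86.480 - 1.977, -86.480 + 1.847] = [-88.457, -84.633]. RSS = √0.604994 = 0.778.

nominal=-86.480 wc=[-88.457,-84.633] rss=0.778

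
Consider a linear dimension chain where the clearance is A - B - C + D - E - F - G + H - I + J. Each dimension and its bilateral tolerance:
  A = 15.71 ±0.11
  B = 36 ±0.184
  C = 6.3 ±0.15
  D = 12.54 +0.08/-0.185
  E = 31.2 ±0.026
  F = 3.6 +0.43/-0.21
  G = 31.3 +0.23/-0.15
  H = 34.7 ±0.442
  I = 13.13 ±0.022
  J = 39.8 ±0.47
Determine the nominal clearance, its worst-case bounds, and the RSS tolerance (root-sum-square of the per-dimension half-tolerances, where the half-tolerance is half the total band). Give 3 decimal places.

nominal=-18.780 wc=[-21.029,-16.936] rss=0.801

Stack each dimension's contribution:
  +A: nom +15.710 → Σnom=15.710; wc +0.110/-0.110 → slack +0.110/-0.110; half-tol=0.110, Σhalf²=0.012100
  -B: nom -36.000 → Σnom=-20.290; wc +0.184/-0.184 → slack +0.294/-0.294; half-tol=0.184, Σhalf²=0.045956
  -C: nom -6.300 → Σnom=-26.590; wc +0.150/-0.150 → slack +0.444/-0.444; half-tol=0.150, Σhalf²=0.068456
  +D: nom +12.540 → Σnom=-14.050; wc +0.080/-0.185 → slack +0.524/-0.629; half-tol=0.133, Σhalf²=0.086012
  -E: nom -31.200 → Σnom=-45.250; wc +0.026/-0.026 → slack +0.550/-0.655; half-tol=0.026, Σhalf²=0.086688
  -F: nom -3.600 → Σnom=-48.850; wc +0.210/-0.430 → slack +0.760/-1.085; half-tol=0.320, Σhalf²=0.189088
  -G: nom -31.300 → Σnom=-80.150; wc +0.150/-0.230 → slack +0.910/-1.315; half-tol=0.190, Σhalf²=0.225188
  +H: nom +34.700 → Σnom=-45.450; wc +0.442/-0.442 → slack +1.352/-1.757; half-tol=0.442, Σhalf²=0.420552
  -I: nom -13.130 → Σnom=-58.580; wc +0.022/-0.022 → slack +1.374/-1.779; half-tol=0.022, Σhalf²=0.421036
  +J: nom +39.800 → Σnom=-18.780; wc +0.470/-0.470 → slack +1.844/-2.249; half-tol=0.470, Σhalf²=0.641936
Nominal = -18.780. Worst-case = [-18.780 - 2.249, -18.780 + 1.844] = [-21.029, -16.936]. RSS = √0.641936 = 0.801.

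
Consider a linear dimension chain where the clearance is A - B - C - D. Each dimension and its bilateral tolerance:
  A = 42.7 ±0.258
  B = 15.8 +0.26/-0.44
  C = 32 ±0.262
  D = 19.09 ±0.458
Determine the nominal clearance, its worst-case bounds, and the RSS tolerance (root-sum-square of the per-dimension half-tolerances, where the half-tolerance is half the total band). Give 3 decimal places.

nominal=-24.190 wc=[-25.428,-22.772] rss=0.684

Stack each dimension's contribution:
  +A: nom +42.700 → Σnom=42.700; wc +0.258/-0.258 → slack +0.258/-0.258; half-tol=0.258, Σhalf²=0.066564
  -B: nom -15.800 → Σnom=26.900; wc +0.440/-0.260 → slack +0.698/-0.518; half-tol=0.350, Σhalf²=0.189064
  -C: nom -32.000 → Σnom=-5.100; wc +0.262/-0.262 → slack +0.960/-0.780; half-tol=0.262, Σhalf²=0.257708
  -D: nom -19.090 → Σnom=-24.190; wc +0.458/-0.458 → slack +1.418/-1.238; half-tol=0.458, Σhalf²=0.467472
Nominal = -24.190. Worst-case = [-24.190 - 1.238, -24.190 + 1.418] = [-25.428, -22.772]. RSS = √0.467472 = 0.684.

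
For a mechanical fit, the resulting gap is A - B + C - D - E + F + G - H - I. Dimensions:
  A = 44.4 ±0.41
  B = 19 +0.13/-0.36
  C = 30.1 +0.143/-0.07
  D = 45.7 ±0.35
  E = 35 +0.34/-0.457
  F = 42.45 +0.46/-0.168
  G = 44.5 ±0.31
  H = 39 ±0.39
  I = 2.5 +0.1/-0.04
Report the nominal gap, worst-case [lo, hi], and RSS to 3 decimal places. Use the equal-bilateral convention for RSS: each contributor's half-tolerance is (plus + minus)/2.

nominal=20.250 wc=[17.982,23.170] rss=0.934

Stack each dimension's contribution:
  +A: nom +44.400 → Σnom=44.400; wc +0.410/-0.410 → slack +0.410/-0.410; half-tol=0.410, Σhalf²=0.168100
  -B: nom -19.000 → Σnom=25.400; wc +0.360/-0.130 → slack +0.770/-0.540; half-tol=0.245, Σhalf²=0.228125
  +C: nom +30.100 → Σnom=55.500; wc +0.143/-0.070 → slack +0.913/-0.610; half-tol=0.106, Σhalf²=0.239467
  -D: nom -45.700 → Σnom=9.800; wc +0.350/-0.350 → slack +1.263/-0.960; half-tol=0.350, Σhalf²=0.361967
  -E: nom -35.000 → Σnom=-25.200; wc +0.457/-0.340 → slack +1.720/-1.300; half-tol=0.399, Σhalf²=0.520769
  +F: nom +42.450 → Σnom=17.250; wc +0.460/-0.168 → slack +2.180/-1.468; half-tol=0.314, Σhalf²=0.619366
  +G: nom +44.500 → Σnom=61.750; wc +0.310/-0.310 → slack +2.490/-1.778; half-tol=0.310, Σhalf²=0.715465
  -H: nom -39.000 → Σnom=22.750; wc +0.390/-0.390 → slack +2.880/-2.168; half-tol=0.390, Σhalf²=0.867565
  -I: nom -2.500 → Σnom=20.250; wc +0.040/-0.100 → slack +2.920/-2.268; half-tol=0.070, Σhalf²=0.872466
Nominal = 20.250. Worst-case = [20.250 - 2.268, 20.250 + 2.920] = [17.982, 23.170]. RSS = √0.872466 = 0.934.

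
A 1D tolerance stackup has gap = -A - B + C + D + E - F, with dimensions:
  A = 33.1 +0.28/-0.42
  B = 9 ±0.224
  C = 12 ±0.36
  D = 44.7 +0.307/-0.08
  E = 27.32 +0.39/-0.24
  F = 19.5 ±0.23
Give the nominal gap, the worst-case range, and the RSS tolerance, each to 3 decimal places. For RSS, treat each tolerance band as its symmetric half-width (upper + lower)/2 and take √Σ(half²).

Stack each dimension's contribution:
  -A: nom -33.100 → Σnom=-33.100; wc +0.420/-0.280 → slack +0.420/-0.280; half-tol=0.350, Σhalf²=0.122500
  -B: nom -9.000 → Σnom=-42.100; wc +0.224/-0.224 → slack +0.644/-0.504; half-tol=0.224, Σhalf²=0.172676
  +C: nom +12.000 → Σnom=-30.100; wc +0.360/-0.360 → slack +1.004/-0.864; half-tol=0.360, Σhalf²=0.302276
  +D: nom +44.700 → Σnom=14.600; wc +0.307/-0.080 → slack +1.311/-0.944; half-tol=0.194, Σhalf²=0.339718
  +E: nom +27.320 → Σnom=41.920; wc +0.390/-0.240 → slack +1.701/-1.184; half-tol=0.315, Σhalf²=0.438943
  -F: nom -19.500 → Σnom=22.420; wc +0.230/-0.230 → slack +1.931/-1.414; half-tol=0.230, Σhalf²=0.491843
Nominal = 22.420. Worst-case = [22.420 - 1.414, 22.420 + 1.931] = [21.006, 24.351]. RSS = √0.491843 = 0.701.

nominal=22.420 wc=[21.006,24.351] rss=0.701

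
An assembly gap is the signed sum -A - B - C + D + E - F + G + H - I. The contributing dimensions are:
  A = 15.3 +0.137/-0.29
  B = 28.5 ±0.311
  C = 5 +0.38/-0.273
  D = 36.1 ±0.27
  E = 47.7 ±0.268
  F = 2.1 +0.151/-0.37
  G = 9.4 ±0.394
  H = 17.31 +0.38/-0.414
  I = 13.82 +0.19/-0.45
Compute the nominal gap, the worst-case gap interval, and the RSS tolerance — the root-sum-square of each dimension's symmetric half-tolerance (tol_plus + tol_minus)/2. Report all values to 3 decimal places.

Stack each dimension's contribution:
  -A: nom -15.300 → Σnom=-15.300; wc +0.290/-0.137 → slack +0.290/-0.137; half-tol=0.213, Σhalf²=0.045582
  -B: nom -28.500 → Σnom=-43.800; wc +0.311/-0.311 → slack +0.601/-0.448; half-tol=0.311, Σhalf²=0.142303
  -C: nom -5.000 → Σnom=-48.800; wc +0.273/-0.380 → slack +0.874/-0.828; half-tol=0.327, Σhalf²=0.248906
  +D: nom +36.100 → Σnom=-12.700; wc +0.270/-0.270 → slack +1.144/-1.098; half-tol=0.270, Σhalf²=0.321806
  +E: nom +47.700 → Σnom=35.000; wc +0.268/-0.268 → slack +1.412/-1.366; half-tol=0.268, Σhalf²=0.393630
  -F: nom -2.100 → Σnom=32.900; wc +0.370/-0.151 → slack +1.782/-1.517; half-tol=0.261, Σhalf²=0.461490
  +G: nom +9.400 → Σnom=42.300; wc +0.394/-0.394 → slack +2.176/-1.911; half-tol=0.394, Σhalf²=0.616726
  +H: nom +17.310 → Σnom=59.610; wc +0.380/-0.414 → slack +2.556/-2.325; half-tol=0.397, Σhalf²=0.774335
  -I: nom -13.820 → Σnom=45.790; wc +0.450/-0.190 → slack +3.006/-2.515; half-tol=0.320, Σhalf²=0.876735
Nominal = 45.790. Worst-case = [45.790 - 2.515, 45.790 + 3.006] = [43.275, 48.796]. RSS = √0.876735 = 0.936.

nominal=45.790 wc=[43.275,48.796] rss=0.936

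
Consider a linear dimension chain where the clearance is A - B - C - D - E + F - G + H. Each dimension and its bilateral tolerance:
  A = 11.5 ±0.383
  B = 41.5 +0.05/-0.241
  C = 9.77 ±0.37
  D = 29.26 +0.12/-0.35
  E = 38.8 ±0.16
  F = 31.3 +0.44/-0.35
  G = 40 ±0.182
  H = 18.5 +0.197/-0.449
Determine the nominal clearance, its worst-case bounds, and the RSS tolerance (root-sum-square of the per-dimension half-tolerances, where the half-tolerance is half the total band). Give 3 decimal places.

nominal=-98.030 wc=[-100.094,-95.707] rss=0.824

Stack each dimension's contribution:
  +A: nom +11.500 → Σnom=11.500; wc +0.383/-0.383 → slack +0.383/-0.383; half-tol=0.383, Σhalf²=0.146689
  -B: nom -41.500 → Σnom=-30.000; wc +0.241/-0.050 → slack +0.624/-0.433; half-tol=0.145, Σhalf²=0.167859
  -C: nom -9.770 → Σnom=-39.770; wc +0.370/-0.370 → slack +0.994/-0.803; half-tol=0.370, Σhalf²=0.304759
  -D: nom -29.260 → Σnom=-69.030; wc +0.350/-0.120 → slack +1.344/-0.923; half-tol=0.235, Σhalf²=0.359984
  -E: nom -38.800 → Σnom=-107.830; wc +0.160/-0.160 → slack +1.504/-1.083; half-tol=0.160, Σhalf²=0.385584
  +F: nom +31.300 → Σnom=-76.530; wc +0.440/-0.350 → slack +1.944/-1.433; half-tol=0.395, Σhalf²=0.541609
  -G: nom -40.000 → Σnom=-116.530; wc +0.182/-0.182 → slack +2.126/-1.615; half-tol=0.182, Σhalf²=0.574733
  +H: nom +18.500 → Σnom=-98.030; wc +0.197/-0.449 → slack +2.323/-2.064; half-tol=0.323, Σhalf²=0.679062
Nominal = -98.030. Worst-case = [-98.030 - 2.064, -98.030 + 2.323] = [-100.094, -95.707]. RSS = √0.679062 = 0.824.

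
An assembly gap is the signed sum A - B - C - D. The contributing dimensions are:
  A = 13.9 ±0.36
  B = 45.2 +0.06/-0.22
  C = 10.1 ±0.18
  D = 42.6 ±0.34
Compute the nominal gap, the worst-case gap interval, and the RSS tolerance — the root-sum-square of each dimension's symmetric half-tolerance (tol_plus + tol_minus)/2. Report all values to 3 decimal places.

nominal=-84.000 wc=[-84.940,-82.900] rss=0.545

Stack each dimension's contribution:
  +A: nom +13.900 → Σnom=13.900; wc +0.360/-0.360 → slack +0.360/-0.360; half-tol=0.360, Σhalf²=0.129600
  -B: nom -45.200 → Σnom=-31.300; wc +0.220/-0.060 → slack +0.580/-0.420; half-tol=0.140, Σhalf²=0.149200
  -C: nom -10.100 → Σnom=-41.400; wc +0.180/-0.180 → slack +0.760/-0.600; half-tol=0.180, Σhalf²=0.181600
  -D: nom -42.600 → Σnom=-84.000; wc +0.340/-0.340 → slack +1.100/-0.940; half-tol=0.340, Σhalf²=0.297200
Nominal = -84.000. Worst-case = [-84.000 - 0.940, -84.000 + 1.100] = [-84.940, -82.900]. RSS = √0.297200 = 0.545.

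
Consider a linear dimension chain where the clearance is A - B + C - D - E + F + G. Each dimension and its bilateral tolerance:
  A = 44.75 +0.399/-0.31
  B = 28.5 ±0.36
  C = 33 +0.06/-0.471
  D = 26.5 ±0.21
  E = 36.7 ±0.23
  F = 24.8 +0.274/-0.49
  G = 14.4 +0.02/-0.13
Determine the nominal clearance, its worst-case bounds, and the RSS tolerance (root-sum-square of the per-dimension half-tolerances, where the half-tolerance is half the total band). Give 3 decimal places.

Stack each dimension's contribution:
  +A: nom +44.750 → Σnom=44.750; wc +0.399/-0.310 → slack +0.399/-0.310; half-tol=0.355, Σhalf²=0.125670
  -B: nom -28.500 → Σnom=16.250; wc +0.360/-0.360 → slack +0.759/-0.670; half-tol=0.360, Σhalf²=0.255270
  +C: nom +33.000 → Σnom=49.250; wc +0.060/-0.471 → slack +0.819/-1.141; half-tol=0.265, Σhalf²=0.325761
  -D: nom -26.500 → Σnom=22.750; wc +0.210/-0.210 → slack +1.029/-1.351; half-tol=0.210, Σhalf²=0.369860
  -E: nom -36.700 → Σnom=-13.950; wc +0.230/-0.230 → slack +1.259/-1.581; half-tol=0.230, Σhalf²=0.422760
  +F: nom +24.800 → Σnom=10.850; wc +0.274/-0.490 → slack +1.533/-2.071; half-tol=0.382, Σhalf²=0.568685
  +G: nom +14.400 → Σnom=25.250; wc +0.020/-0.130 → slack +1.553/-2.201; half-tol=0.075, Σhalf²=0.574310
Nominal = 25.250. Worst-case = [25.250 - 2.201, 25.250 + 1.553] = [23.049, 26.803]. RSS = √0.574310 = 0.758.

nominal=25.250 wc=[23.049,26.803] rss=0.758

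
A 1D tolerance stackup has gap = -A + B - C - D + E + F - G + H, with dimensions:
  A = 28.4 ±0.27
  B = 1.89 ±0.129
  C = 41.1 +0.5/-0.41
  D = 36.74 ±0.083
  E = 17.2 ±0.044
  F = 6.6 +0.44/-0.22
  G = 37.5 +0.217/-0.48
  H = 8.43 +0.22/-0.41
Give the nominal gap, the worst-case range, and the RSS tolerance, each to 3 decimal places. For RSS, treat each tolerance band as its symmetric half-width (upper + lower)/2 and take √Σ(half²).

Stack each dimension's contribution:
  -A: nom -28.400 → Σnom=-28.400; wc +0.270/-0.270 → slack +0.270/-0.270; half-tol=0.270, Σhalf²=0.072900
  +B: nom +1.890 → Σnom=-26.510; wc +0.129/-0.129 → slack +0.399/-0.399; half-tol=0.129, Σhalf²=0.089541
  -C: nom -41.100 → Σnom=-67.610; wc +0.410/-0.500 → slack +0.809/-0.899; half-tol=0.455, Σhalf²=0.296566
  -D: nom -36.740 → Σnom=-104.350; wc +0.083/-0.083 → slack +0.892/-0.982; half-tol=0.083, Σhalf²=0.303455
  +E: nom +17.200 → Σnom=-87.150; wc +0.044/-0.044 → slack +0.936/-1.026; half-tol=0.044, Σhalf²=0.305391
  +F: nom +6.600 → Σnom=-80.550; wc +0.440/-0.220 → slack +1.376/-1.246; half-tol=0.330, Σhalf²=0.414291
  -G: nom -37.500 → Σnom=-118.050; wc +0.480/-0.217 → slack +1.856/-1.463; half-tol=0.348, Σhalf²=0.535743
  +H: nom +8.430 → Σnom=-109.620; wc +0.220/-0.410 → slack +2.076/-1.873; half-tol=0.315, Σhalf²=0.634968
Nominal = -109.620. Worst-case = [-109.620 - 1.873, -109.620 + 2.076] = [-111.493, -107.544]. RSS = √0.634968 = 0.797.

nominal=-109.620 wc=[-111.493,-107.544] rss=0.797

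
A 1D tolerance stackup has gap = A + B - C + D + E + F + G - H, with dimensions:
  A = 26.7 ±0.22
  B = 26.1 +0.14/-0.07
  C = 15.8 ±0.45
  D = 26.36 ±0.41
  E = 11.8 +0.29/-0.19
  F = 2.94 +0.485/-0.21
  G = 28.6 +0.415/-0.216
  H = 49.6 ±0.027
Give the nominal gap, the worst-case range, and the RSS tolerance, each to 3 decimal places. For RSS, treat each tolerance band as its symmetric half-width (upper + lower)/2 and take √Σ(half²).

Stack each dimension's contribution:
  +A: nom +26.700 → Σnom=26.700; wc +0.220/-0.220 → slack +0.220/-0.220; half-tol=0.220, Σhalf²=0.048400
  +B: nom +26.100 → Σnom=52.800; wc +0.140/-0.070 → slack +0.360/-0.290; half-tol=0.105, Σhalf²=0.059425
  -C: nom -15.800 → Σnom=37.000; wc +0.450/-0.450 → slack +0.810/-0.740; half-tol=0.450, Σhalf²=0.261925
  +D: nom +26.360 → Σnom=63.360; wc +0.410/-0.410 → slack +1.220/-1.150; half-tol=0.410, Σhalf²=0.430025
  +E: nom +11.800 → Σnom=75.160; wc +0.290/-0.190 → slack +1.510/-1.340; half-tol=0.240, Σhalf²=0.487625
  +F: nom +2.940 → Σnom=78.100; wc +0.485/-0.210 → slack +1.995/-1.550; half-tol=0.347, Σhalf²=0.608381
  +G: nom +28.600 → Σnom=106.700; wc +0.415/-0.216 → slack +2.410/-1.766; half-tol=0.316, Σhalf²=0.707921
  -H: nom -49.600 → Σnom=57.100; wc +0.027/-0.027 → slack +2.437/-1.793; half-tol=0.027, Σhalf²=0.708650
Nominal = 57.100. Worst-case = [57.100 - 1.793, 57.100 + 2.437] = [55.307, 59.537]. RSS = √0.708650 = 0.842.

nominal=57.100 wc=[55.307,59.537] rss=0.842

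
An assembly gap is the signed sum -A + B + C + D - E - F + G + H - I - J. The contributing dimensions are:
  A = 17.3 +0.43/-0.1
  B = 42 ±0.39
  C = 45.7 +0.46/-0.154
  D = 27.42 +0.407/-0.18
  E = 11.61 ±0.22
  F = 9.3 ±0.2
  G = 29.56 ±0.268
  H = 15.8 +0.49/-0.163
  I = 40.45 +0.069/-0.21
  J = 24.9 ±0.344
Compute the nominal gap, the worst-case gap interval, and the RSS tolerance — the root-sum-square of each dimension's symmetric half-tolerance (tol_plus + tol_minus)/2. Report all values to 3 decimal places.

Stack each dimension's contribution:
  -A: nom -17.300 → Σnom=-17.300; wc +0.100/-0.430 → slack +0.100/-0.430; half-tol=0.265, Σhalf²=0.070225
  +B: nom +42.000 → Σnom=24.700; wc +0.390/-0.390 → slack +0.490/-0.820; half-tol=0.390, Σhalf²=0.222325
  +C: nom +45.700 → Σnom=70.400; wc +0.460/-0.154 → slack +0.950/-0.974; half-tol=0.307, Σhalf²=0.316574
  +D: nom +27.420 → Σnom=97.820; wc +0.407/-0.180 → slack +1.357/-1.154; half-tol=0.293, Σhalf²=0.402716
  -E: nom -11.610 → Σnom=86.210; wc +0.220/-0.220 → slack +1.577/-1.374; half-tol=0.220, Σhalf²=0.451116
  -F: nom -9.300 → Σnom=76.910; wc +0.200/-0.200 → slack +1.777/-1.574; half-tol=0.200, Σhalf²=0.491116
  +G: nom +29.560 → Σnom=106.470; wc +0.268/-0.268 → slack +2.045/-1.842; half-tol=0.268, Σhalf²=0.562940
  +H: nom +15.800 → Σnom=122.270; wc +0.490/-0.163 → slack +2.535/-2.005; half-tol=0.327, Σhalf²=0.669543
  -I: nom -40.450 → Σnom=81.820; wc +0.210/-0.069 → slack +2.745/-2.074; half-tol=0.140, Σhalf²=0.689003
  -J: nom -24.900 → Σnom=56.920; wc +0.344/-0.344 → slack +3.089/-2.418; half-tol=0.344, Σhalf²=0.807339
Nominal = 56.920. Worst-case = [56.920 - 2.418, 56.920 + 3.089] = [54.502, 60.009]. RSS = √0.807339 = 0.899.

nominal=56.920 wc=[54.502,60.009] rss=0.899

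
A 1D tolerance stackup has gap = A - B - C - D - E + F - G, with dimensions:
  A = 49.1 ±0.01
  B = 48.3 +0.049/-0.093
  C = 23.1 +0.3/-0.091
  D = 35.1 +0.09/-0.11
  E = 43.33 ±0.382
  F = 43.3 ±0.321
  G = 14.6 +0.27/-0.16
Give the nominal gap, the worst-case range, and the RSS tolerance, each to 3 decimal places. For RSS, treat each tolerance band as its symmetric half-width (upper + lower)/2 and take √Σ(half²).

nominal=-72.030 wc=[-73.452,-70.863] rss=0.590

Stack each dimension's contribution:
  +A: nom +49.100 → Σnom=49.100; wc +0.010/-0.010 → slack +0.010/-0.010; half-tol=0.010, Σhalf²=0.000100
  -B: nom -48.300 → Σnom=0.800; wc +0.093/-0.049 → slack +0.103/-0.059; half-tol=0.071, Σhalf²=0.005141
  -C: nom -23.100 → Σnom=-22.300; wc +0.091/-0.300 → slack +0.194/-0.359; half-tol=0.196, Σhalf²=0.043361
  -D: nom -35.100 → Σnom=-57.400; wc +0.110/-0.090 → slack +0.304/-0.449; half-tol=0.100, Σhalf²=0.053361
  -E: nom -43.330 → Σnom=-100.730; wc +0.382/-0.382 → slack +0.686/-0.831; half-tol=0.382, Σhalf²=0.199285
  +F: nom +43.300 → Σnom=-57.430; wc +0.321/-0.321 → slack +1.007/-1.152; half-tol=0.321, Σhalf²=0.302326
  -G: nom -14.600 → Σnom=-72.030; wc +0.160/-0.270 → slack +1.167/-1.422; half-tol=0.215, Σhalf²=0.348551
Nominal = -72.030. Worst-case = [-72.030 - 1.422, -72.030 + 1.167] = [-73.452, -70.863]. RSS = √0.348551 = 0.590.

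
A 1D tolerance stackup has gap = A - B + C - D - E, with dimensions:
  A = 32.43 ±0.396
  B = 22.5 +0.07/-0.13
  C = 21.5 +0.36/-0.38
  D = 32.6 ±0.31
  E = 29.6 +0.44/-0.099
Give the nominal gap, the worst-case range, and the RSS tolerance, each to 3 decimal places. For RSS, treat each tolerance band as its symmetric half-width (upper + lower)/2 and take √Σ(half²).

Stack each dimension's contribution:
  +A: nom +32.430 → Σnom=32.430; wc +0.396/-0.396 → slack +0.396/-0.396; half-tol=0.396, Σhalf²=0.156816
  -B: nom -22.500 → Σnom=9.930; wc +0.130/-0.070 → slack +0.526/-0.466; half-tol=0.100, Σhalf²=0.166816
  +C: nom +21.500 → Σnom=31.430; wc +0.360/-0.380 → slack +0.886/-0.846; half-tol=0.370, Σhalf²=0.303716
  -D: nom -32.600 → Σnom=-1.170; wc +0.310/-0.310 → slack +1.196/-1.156; half-tol=0.310, Σhalf²=0.399816
  -E: nom -29.600 → Σnom=-30.770; wc +0.099/-0.440 → slack +1.295/-1.596; half-tol=0.270, Σhalf²=0.472446
Nominal = -30.770. Worst-case = [-30.770 - 1.596, -30.770 + 1.295] = [-32.366, -29.475]. RSS = √0.472446 = 0.687.

nominal=-30.770 wc=[-32.366,-29.475] rss=0.687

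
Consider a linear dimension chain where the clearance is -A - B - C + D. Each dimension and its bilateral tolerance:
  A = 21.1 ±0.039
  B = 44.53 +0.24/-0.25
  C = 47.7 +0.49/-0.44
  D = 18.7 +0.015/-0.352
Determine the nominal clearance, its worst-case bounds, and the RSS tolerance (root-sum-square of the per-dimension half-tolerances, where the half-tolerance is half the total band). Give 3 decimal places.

nominal=-94.630 wc=[-95.751,-93.886] rss=0.558

Stack each dimension's contribution:
  -A: nom -21.100 → Σnom=-21.100; wc +0.039/-0.039 → slack +0.039/-0.039; half-tol=0.039, Σhalf²=0.001521
  -B: nom -44.530 → Σnom=-65.630; wc +0.250/-0.240 → slack +0.289/-0.279; half-tol=0.245, Σhalf²=0.061546
  -C: nom -47.700 → Σnom=-113.330; wc +0.440/-0.490 → slack +0.729/-0.769; half-tol=0.465, Σhalf²=0.277771
  +D: nom +18.700 → Σnom=-94.630; wc +0.015/-0.352 → slack +0.744/-1.121; half-tol=0.183, Σhalf²=0.311443
Nominal = -94.630. Worst-case = [-94.630 - 1.121, -94.630 + 0.744] = [-95.751, -93.886]. RSS = √0.311443 = 0.558.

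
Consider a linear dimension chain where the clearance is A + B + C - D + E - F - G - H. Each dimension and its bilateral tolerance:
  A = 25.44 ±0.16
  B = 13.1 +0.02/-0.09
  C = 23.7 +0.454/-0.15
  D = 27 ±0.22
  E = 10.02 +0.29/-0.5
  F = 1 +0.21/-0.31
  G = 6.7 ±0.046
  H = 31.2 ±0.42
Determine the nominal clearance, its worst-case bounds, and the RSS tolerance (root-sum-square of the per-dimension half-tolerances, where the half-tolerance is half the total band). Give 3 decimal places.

nominal=6.360 wc=[4.564,8.280] rss=0.755

Stack each dimension's contribution:
  +A: nom +25.440 → Σnom=25.440; wc +0.160/-0.160 → slack +0.160/-0.160; half-tol=0.160, Σhalf²=0.025600
  +B: nom +13.100 → Σnom=38.540; wc +0.020/-0.090 → slack +0.180/-0.250; half-tol=0.055, Σhalf²=0.028625
  +C: nom +23.700 → Σnom=62.240; wc +0.454/-0.150 → slack +0.634/-0.400; half-tol=0.302, Σhalf²=0.119829
  -D: nom -27.000 → Σnom=35.240; wc +0.220/-0.220 → slack +0.854/-0.620; half-tol=0.220, Σhalf²=0.168229
  +E: nom +10.020 → Σnom=45.260; wc +0.290/-0.500 → slack +1.144/-1.120; half-tol=0.395, Σhalf²=0.324254
  -F: nom -1.000 → Σnom=44.260; wc +0.310/-0.210 → slack +1.454/-1.330; half-tol=0.260, Σhalf²=0.391854
  -G: nom -6.700 → Σnom=37.560; wc +0.046/-0.046 → slack +1.500/-1.376; half-tol=0.046, Σhalf²=0.393970
  -H: nom -31.200 → Σnom=6.360; wc +0.420/-0.420 → slack +1.920/-1.796; half-tol=0.420, Σhalf²=0.570370
Nominal = 6.360. Worst-case = [6.360 - 1.796, 6.360 + 1.920] = [4.564, 8.280]. RSS = √0.570370 = 0.755.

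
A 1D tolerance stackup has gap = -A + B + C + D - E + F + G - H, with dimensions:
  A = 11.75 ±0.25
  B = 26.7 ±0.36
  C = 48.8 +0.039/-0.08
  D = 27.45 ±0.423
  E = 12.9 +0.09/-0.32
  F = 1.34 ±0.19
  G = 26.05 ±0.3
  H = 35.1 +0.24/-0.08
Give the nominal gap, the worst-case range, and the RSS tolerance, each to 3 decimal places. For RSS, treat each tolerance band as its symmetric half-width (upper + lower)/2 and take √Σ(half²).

nominal=70.590 wc=[68.657,72.552] rss=0.754

Stack each dimension's contribution:
  -A: nom -11.750 → Σnom=-11.750; wc +0.250/-0.250 → slack +0.250/-0.250; half-tol=0.250, Σhalf²=0.062500
  +B: nom +26.700 → Σnom=14.950; wc +0.360/-0.360 → slack +0.610/-0.610; half-tol=0.360, Σhalf²=0.192100
  +C: nom +48.800 → Σnom=63.750; wc +0.039/-0.080 → slack +0.649/-0.690; half-tol=0.059, Σhalf²=0.195640
  +D: nom +27.450 → Σnom=91.200; wc +0.423/-0.423 → slack +1.072/-1.113; half-tol=0.423, Σhalf²=0.374569
  -E: nom -12.900 → Σnom=78.300; wc +0.320/-0.090 → slack +1.392/-1.203; half-tol=0.205, Σhalf²=0.416594
  +F: nom +1.340 → Σnom=79.640; wc +0.190/-0.190 → slack +1.582/-1.393; half-tol=0.190, Σhalf²=0.452694
  +G: nom +26.050 → Σnom=105.690; wc +0.300/-0.300 → slack +1.882/-1.693; half-tol=0.300, Σhalf²=0.542694
  -H: nom -35.100 → Σnom=70.590; wc +0.080/-0.240 → slack +1.962/-1.933; half-tol=0.160, Σhalf²=0.568294
Nominal = 70.590. Worst-case = [70.590 - 1.933, 70.590 + 1.962] = [68.657, 72.552]. RSS = √0.568294 = 0.754.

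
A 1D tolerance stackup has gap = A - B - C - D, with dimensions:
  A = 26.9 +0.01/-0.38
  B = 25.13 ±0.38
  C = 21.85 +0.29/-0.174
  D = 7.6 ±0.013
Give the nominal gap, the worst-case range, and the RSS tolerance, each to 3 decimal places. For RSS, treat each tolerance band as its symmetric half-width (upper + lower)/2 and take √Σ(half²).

Stack each dimension's contribution:
  +A: nom +26.900 → Σnom=26.900; wc +0.010/-0.380 → slack +0.010/-0.380; half-tol=0.195, Σhalf²=0.038025
  -B: nom -25.130 → Σnom=1.770; wc +0.380/-0.380 → slack +0.390/-0.760; half-tol=0.380, Σhalf²=0.182425
  -C: nom -21.850 → Σnom=-20.080; wc +0.174/-0.290 → slack +0.564/-1.050; half-tol=0.232, Σhalf²=0.236249
  -D: nom -7.600 → Σnom=-27.680; wc +0.013/-0.013 → slack +0.577/-1.063; half-tol=0.013, Σhalf²=0.236418
Nominal = -27.680. Worst-case = [-27.680 - 1.063, -27.680 + 0.577] = [-28.743, -27.103]. RSS = √0.236418 = 0.486.

nominal=-27.680 wc=[-28.743,-27.103] rss=0.486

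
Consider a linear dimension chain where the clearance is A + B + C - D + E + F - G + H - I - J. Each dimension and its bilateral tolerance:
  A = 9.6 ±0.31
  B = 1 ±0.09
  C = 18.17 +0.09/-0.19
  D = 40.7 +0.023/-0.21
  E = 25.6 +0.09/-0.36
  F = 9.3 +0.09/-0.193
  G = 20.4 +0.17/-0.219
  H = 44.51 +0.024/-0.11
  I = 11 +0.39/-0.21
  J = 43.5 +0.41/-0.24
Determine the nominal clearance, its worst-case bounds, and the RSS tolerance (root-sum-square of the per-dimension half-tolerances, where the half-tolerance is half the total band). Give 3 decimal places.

Stack each dimension's contribution:
  +A: nom +9.600 → Σnom=9.600; wc +0.310/-0.310 → slack +0.310/-0.310; half-tol=0.310, Σhalf²=0.096100
  +B: nom +1.000 → Σnom=10.600; wc +0.090/-0.090 → slack +0.400/-0.400; half-tol=0.090, Σhalf²=0.104200
  +C: nom +18.170 → Σnom=28.770; wc +0.090/-0.190 → slack +0.490/-0.590; half-tol=0.140, Σhalf²=0.123800
  -D: nom -40.700 → Σnom=-11.930; wc +0.210/-0.023 → slack +0.700/-0.613; half-tol=0.116, Σhalf²=0.137372
  +E: nom +25.600 → Σnom=13.670; wc +0.090/-0.360 → slack +0.790/-0.973; half-tol=0.225, Σhalf²=0.187997
  +F: nom +9.300 → Σnom=22.970; wc +0.090/-0.193 → slack +0.880/-1.166; half-tol=0.142, Σhalf²=0.208020
  -G: nom -20.400 → Σnom=2.570; wc +0.219/-0.170 → slack +1.099/-1.336; half-tol=0.195, Σhalf²=0.245850
  +H: nom +44.510 → Σnom=47.080; wc +0.024/-0.110 → slack +1.123/-1.446; half-tol=0.067, Σhalf²=0.250339
  -I: nom -11.000 → Σnom=36.080; wc +0.210/-0.390 → slack +1.333/-1.836; half-tol=0.300, Σhalf²=0.340339
  -J: nom -43.500 → Σnom=-7.420; wc +0.240/-0.410 → slack +1.573/-2.246; half-tol=0.325, Σhalf²=0.445964
Nominal = -7.420. Worst-case = [-7.420 - 2.246, -7.420 + 1.573] = [-9.666, -5.847]. RSS = √0.445964 = 0.668.

nominal=-7.420 wc=[-9.666,-5.847] rss=0.668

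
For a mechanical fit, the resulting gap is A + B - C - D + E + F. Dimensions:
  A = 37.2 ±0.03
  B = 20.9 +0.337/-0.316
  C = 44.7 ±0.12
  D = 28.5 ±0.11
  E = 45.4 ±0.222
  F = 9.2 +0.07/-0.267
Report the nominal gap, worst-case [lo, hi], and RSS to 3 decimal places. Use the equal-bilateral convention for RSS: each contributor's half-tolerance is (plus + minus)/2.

Stack each dimension's contribution:
  +A: nom +37.200 → Σnom=37.200; wc +0.030/-0.030 → slack +0.030/-0.030; half-tol=0.030, Σhalf²=0.000900
  +B: nom +20.900 → Σnom=58.100; wc +0.337/-0.316 → slack +0.367/-0.346; half-tol=0.327, Σhalf²=0.107502
  -C: nom -44.700 → Σnom=13.400; wc +0.120/-0.120 → slack +0.487/-0.466; half-tol=0.120, Σhalf²=0.121902
  -D: nom -28.500 → Σnom=-15.100; wc +0.110/-0.110 → slack +0.597/-0.576; half-tol=0.110, Σhalf²=0.134002
  +E: nom +45.400 → Σnom=30.300; wc +0.222/-0.222 → slack +0.819/-0.798; half-tol=0.222, Σhalf²=0.183286
  +F: nom +9.200 → Σnom=39.500; wc +0.070/-0.267 → slack +0.889/-1.065; half-tol=0.169, Σhalf²=0.211678
Nominal = 39.500. Worst-case = [39.500 - 1.065, 39.500 + 0.889] = [38.435, 40.389]. RSS = √0.211678 = 0.460.

nominal=39.500 wc=[38.435,40.389] rss=0.460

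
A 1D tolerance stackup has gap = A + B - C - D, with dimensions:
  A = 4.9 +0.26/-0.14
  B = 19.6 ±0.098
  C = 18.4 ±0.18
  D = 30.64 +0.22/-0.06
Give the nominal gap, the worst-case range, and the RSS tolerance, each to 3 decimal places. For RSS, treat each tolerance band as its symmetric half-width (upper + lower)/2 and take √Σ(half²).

nominal=-24.540 wc=[-25.178,-23.942] rss=0.319

Stack each dimension's contribution:
  +A: nom +4.900 → Σnom=4.900; wc +0.260/-0.140 → slack +0.260/-0.140; half-tol=0.200, Σhalf²=0.040000
  +B: nom +19.600 → Σnom=24.500; wc +0.098/-0.098 → slack +0.358/-0.238; half-tol=0.098, Σhalf²=0.049604
  -C: nom -18.400 → Σnom=6.100; wc +0.180/-0.180 → slack +0.538/-0.418; half-tol=0.180, Σhalf²=0.082004
  -D: nom -30.640 → Σnom=-24.540; wc +0.060/-0.220 → slack +0.598/-0.638; half-tol=0.140, Σhalf²=0.101604
Nominal = -24.540. Worst-case = [-24.540 - 0.638, -24.540 + 0.598] = [-25.178, -23.942]. RSS = √0.101604 = 0.319.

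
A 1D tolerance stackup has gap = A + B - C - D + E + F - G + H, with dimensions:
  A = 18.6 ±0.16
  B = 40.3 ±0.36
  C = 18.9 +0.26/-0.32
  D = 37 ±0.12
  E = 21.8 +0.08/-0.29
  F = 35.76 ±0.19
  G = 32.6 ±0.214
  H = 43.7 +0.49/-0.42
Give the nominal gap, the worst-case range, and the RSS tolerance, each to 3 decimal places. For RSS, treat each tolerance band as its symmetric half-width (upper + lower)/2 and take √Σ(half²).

nominal=71.660 wc=[69.646,73.594] rss=0.760

Stack each dimension's contribution:
  +A: nom +18.600 → Σnom=18.600; wc +0.160/-0.160 → slack +0.160/-0.160; half-tol=0.160, Σhalf²=0.025600
  +B: nom +40.300 → Σnom=58.900; wc +0.360/-0.360 → slack +0.520/-0.520; half-tol=0.360, Σhalf²=0.155200
  -C: nom -18.900 → Σnom=40.000; wc +0.320/-0.260 → slack +0.840/-0.780; half-tol=0.290, Σhalf²=0.239300
  -D: nom -37.000 → Σnom=3.000; wc +0.120/-0.120 → slack +0.960/-0.900; half-tol=0.120, Σhalf²=0.253700
  +E: nom +21.800 → Σnom=24.800; wc +0.080/-0.290 → slack +1.040/-1.190; half-tol=0.185, Σhalf²=0.287925
  +F: nom +35.760 → Σnom=60.560; wc +0.190/-0.190 → slack +1.230/-1.380; half-tol=0.190, Σhalf²=0.324025
  -G: nom -32.600 → Σnom=27.960; wc +0.214/-0.214 → slack +1.444/-1.594; half-tol=0.214, Σhalf²=0.369821
  +H: nom +43.700 → Σnom=71.660; wc +0.490/-0.420 → slack +1.934/-2.014; half-tol=0.455, Σhalf²=0.576846
Nominal = 71.660. Worst-case = [71.660 - 2.014, 71.660 + 1.934] = [69.646, 73.594]. RSS = √0.576846 = 0.760.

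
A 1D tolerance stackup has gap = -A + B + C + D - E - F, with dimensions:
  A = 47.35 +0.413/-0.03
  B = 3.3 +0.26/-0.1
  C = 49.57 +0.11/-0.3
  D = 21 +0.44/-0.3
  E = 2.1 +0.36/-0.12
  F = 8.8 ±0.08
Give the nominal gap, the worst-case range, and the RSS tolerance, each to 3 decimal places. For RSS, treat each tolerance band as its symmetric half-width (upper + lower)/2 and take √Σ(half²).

Stack each dimension's contribution:
  -A: nom -47.350 → Σnom=-47.350; wc +0.030/-0.413 → slack +0.030/-0.413; half-tol=0.221, Σhalf²=0.049062
  +B: nom +3.300 → Σnom=-44.050; wc +0.260/-0.100 → slack +0.290/-0.513; half-tol=0.180, Σhalf²=0.081462
  +C: nom +49.570 → Σnom=5.520; wc +0.110/-0.300 → slack +0.400/-0.813; half-tol=0.205, Σhalf²=0.123487
  +D: nom +21.000 → Σnom=26.520; wc +0.440/-0.300 → slack +0.840/-1.113; half-tol=0.370, Σhalf²=0.260387
  -E: nom -2.100 → Σnom=24.420; wc +0.120/-0.360 → slack +0.960/-1.473; half-tol=0.240, Σhalf²=0.317987
  -F: nom -8.800 → Σnom=15.620; wc +0.080/-0.080 → slack +1.040/-1.553; half-tol=0.080, Σhalf²=0.324387
Nominal = 15.620. Worst-case = [15.620 - 1.553, 15.620 + 1.040] = [14.067, 16.660]. RSS = √0.324387 = 0.570.

nominal=15.620 wc=[14.067,16.660] rss=0.570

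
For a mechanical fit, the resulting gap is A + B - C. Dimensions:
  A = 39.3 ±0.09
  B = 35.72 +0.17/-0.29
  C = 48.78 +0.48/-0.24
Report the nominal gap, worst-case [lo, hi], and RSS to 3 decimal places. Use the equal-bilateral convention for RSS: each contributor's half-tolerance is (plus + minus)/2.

nominal=26.240 wc=[25.380,26.740] rss=0.437

Stack each dimension's contribution:
  +A: nom +39.300 → Σnom=39.300; wc +0.090/-0.090 → slack +0.090/-0.090; half-tol=0.090, Σhalf²=0.008100
  +B: nom +35.720 → Σnom=75.020; wc +0.170/-0.290 → slack +0.260/-0.380; half-tol=0.230, Σhalf²=0.061000
  -C: nom -48.780 → Σnom=26.240; wc +0.240/-0.480 → slack +0.500/-0.860; half-tol=0.360, Σhalf²=0.190600
Nominal = 26.240. Worst-case = [26.240 - 0.860, 26.240 + 0.500] = [25.380, 26.740]. RSS = √0.190600 = 0.437.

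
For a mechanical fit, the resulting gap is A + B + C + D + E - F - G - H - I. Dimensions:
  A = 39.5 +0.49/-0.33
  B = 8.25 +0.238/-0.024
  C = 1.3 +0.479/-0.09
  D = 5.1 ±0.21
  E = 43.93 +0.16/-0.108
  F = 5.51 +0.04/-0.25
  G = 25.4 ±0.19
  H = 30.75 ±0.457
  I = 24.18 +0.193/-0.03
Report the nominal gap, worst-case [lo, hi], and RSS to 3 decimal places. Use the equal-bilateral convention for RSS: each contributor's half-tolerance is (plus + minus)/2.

nominal=12.240 wc=[10.598,14.744] rss=0.779

Stack each dimension's contribution:
  +A: nom +39.500 → Σnom=39.500; wc +0.490/-0.330 → slack +0.490/-0.330; half-tol=0.410, Σhalf²=0.168100
  +B: nom +8.250 → Σnom=47.750; wc +0.238/-0.024 → slack +0.728/-0.354; half-tol=0.131, Σhalf²=0.185261
  +C: nom +1.300 → Σnom=49.050; wc +0.479/-0.090 → slack +1.207/-0.444; half-tol=0.284, Σhalf²=0.266201
  +D: nom +5.100 → Σnom=54.150; wc +0.210/-0.210 → slack +1.417/-0.654; half-tol=0.210, Σhalf²=0.310301
  +E: nom +43.930 → Σnom=98.080; wc +0.160/-0.108 → slack +1.577/-0.762; half-tol=0.134, Σhalf²=0.328257
  -F: nom -5.510 → Σnom=92.570; wc +0.250/-0.040 → slack +1.827/-0.802; half-tol=0.145, Σhalf²=0.349282
  -G: nom -25.400 → Σnom=67.170; wc +0.190/-0.190 → slack +2.017/-0.992; half-tol=0.190, Σhalf²=0.385382
  -H: nom -30.750 → Σnom=36.420; wc +0.457/-0.457 → slack +2.474/-1.449; half-tol=0.457, Σhalf²=0.594231
  -I: nom -24.180 → Σnom=12.240; wc +0.030/-0.193 → slack +2.504/-1.642; half-tol=0.112, Σhalf²=0.606664
Nominal = 12.240. Worst-case = [12.240 - 1.642, 12.240 + 2.504] = [10.598, 14.744]. RSS = √0.606664 = 0.779.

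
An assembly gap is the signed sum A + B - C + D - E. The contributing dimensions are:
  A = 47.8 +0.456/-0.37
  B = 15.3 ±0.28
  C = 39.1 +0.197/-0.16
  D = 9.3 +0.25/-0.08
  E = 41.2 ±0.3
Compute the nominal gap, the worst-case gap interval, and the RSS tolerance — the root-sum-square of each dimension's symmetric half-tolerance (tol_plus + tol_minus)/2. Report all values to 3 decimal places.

nominal=-7.900 wc=[-9.127,-6.454] rss=0.631

Stack each dimension's contribution:
  +A: nom +47.800 → Σnom=47.800; wc +0.456/-0.370 → slack +0.456/-0.370; half-tol=0.413, Σhalf²=0.170569
  +B: nom +15.300 → Σnom=63.100; wc +0.280/-0.280 → slack +0.736/-0.650; half-tol=0.280, Σhalf²=0.248969
  -C: nom -39.100 → Σnom=24.000; wc +0.160/-0.197 → slack +0.896/-0.847; half-tol=0.178, Σhalf²=0.280831
  +D: nom +9.300 → Σnom=33.300; wc +0.250/-0.080 → slack +1.146/-0.927; half-tol=0.165, Σhalf²=0.308056
  -E: nom -41.200 → Σnom=-7.900; wc +0.300/-0.300 → slack +1.446/-1.227; half-tol=0.300, Σhalf²=0.398056
Nominal = -7.900. Worst-case = [-7.900 - 1.227, -7.900 + 1.446] = [-9.127, -6.454]. RSS = √0.398056 = 0.631.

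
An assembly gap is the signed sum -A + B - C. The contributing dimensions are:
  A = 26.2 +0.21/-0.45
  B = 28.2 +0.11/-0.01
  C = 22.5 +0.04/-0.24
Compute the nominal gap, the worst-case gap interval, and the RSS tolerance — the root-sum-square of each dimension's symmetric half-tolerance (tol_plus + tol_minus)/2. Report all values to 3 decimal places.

Stack each dimension's contribution:
  -A: nom -26.200 → Σnom=-26.200; wc +0.450/-0.210 → slack +0.450/-0.210; half-tol=0.330, Σhalf²=0.108900
  +B: nom +28.200 → Σnom=2.000; wc +0.110/-0.010 → slack +0.560/-0.220; half-tol=0.060, Σhalf²=0.112500
  -C: nom -22.500 → Σnom=-20.500; wc +0.240/-0.040 → slack +0.800/-0.260; half-tol=0.140, Σhalf²=0.132100
Nominal = -20.500. Worst-case = [-20.500 - 0.260, -20.500 + 0.800] = [-20.760, -19.700]. RSS = √0.132100 = 0.363.

nominal=-20.500 wc=[-20.760,-19.700] rss=0.363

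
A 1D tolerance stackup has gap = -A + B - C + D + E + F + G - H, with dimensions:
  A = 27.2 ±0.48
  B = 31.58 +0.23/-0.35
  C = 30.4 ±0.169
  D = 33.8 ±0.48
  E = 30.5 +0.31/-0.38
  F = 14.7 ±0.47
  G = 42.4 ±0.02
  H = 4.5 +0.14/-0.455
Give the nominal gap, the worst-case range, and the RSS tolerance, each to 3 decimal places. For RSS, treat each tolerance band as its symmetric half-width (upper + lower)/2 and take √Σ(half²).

Stack each dimension's contribution:
  -A: nom -27.200 → Σnom=-27.200; wc +0.480/-0.480 → slack +0.480/-0.480; half-tol=0.480, Σhalf²=0.230400
  +B: nom +31.580 → Σnom=4.380; wc +0.230/-0.350 → slack +0.710/-0.830; half-tol=0.290, Σhalf²=0.314500
  -C: nom -30.400 → Σnom=-26.020; wc +0.169/-0.169 → slack +0.879/-0.999; half-tol=0.169, Σhalf²=0.343061
  +D: nom +33.800 → Σnom=7.780; wc +0.480/-0.480 → slack +1.359/-1.479; half-tol=0.480, Σhalf²=0.573461
  +E: nom +30.500 → Σnom=38.280; wc +0.310/-0.380 → slack +1.669/-1.859; half-tol=0.345, Σhalf²=0.692486
  +F: nom +14.700 → Σnom=52.980; wc +0.470/-0.470 → slack +2.139/-2.329; half-tol=0.470, Σhalf²=0.913386
  +G: nom +42.400 → Σnom=95.380; wc +0.020/-0.020 → slack +2.159/-2.349; half-tol=0.020, Σhalf²=0.913786
  -H: nom -4.500 → Σnom=90.880; wc +0.455/-0.140 → slack +2.614/-2.489; half-tol=0.297, Σhalf²=1.002292
Nominal = 90.880. Worst-case = [90.880 - 2.489, 90.880 + 2.614] = [88.391, 93.494]. RSS = √1.002292 = 1.001.

nominal=90.880 wc=[88.391,93.494] rss=1.001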